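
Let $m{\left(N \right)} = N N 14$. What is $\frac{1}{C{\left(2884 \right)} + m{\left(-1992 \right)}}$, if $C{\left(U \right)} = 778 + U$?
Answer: $\frac{1}{55556558} \approx 1.8 \cdot 10^{-8}$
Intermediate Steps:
$m{\left(N \right)} = 14 N^{2}$ ($m{\left(N \right)} = N^{2} \cdot 14 = 14 N^{2}$)
$\frac{1}{C{\left(2884 \right)} + m{\left(-1992 \right)}} = \frac{1}{\left(778 + 2884\right) + 14 \left(-1992\right)^{2}} = \frac{1}{3662 + 14 \cdot 3968064} = \frac{1}{3662 + 55552896} = \frac{1}{55556558}$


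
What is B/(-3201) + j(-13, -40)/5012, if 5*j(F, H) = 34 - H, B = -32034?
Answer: 133834819/13369510 ≈ 10.010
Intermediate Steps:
j(F, H) = 34/5 - H/5 (j(F, H) = (34 - H)/5 = 34/5 - H/5)
B/(-3201) + j(-13, -40)/5012 = -32034/(-3201) + (34/5 - ⅕*(-40))/5012 = -32034*(-1/3201) + (34/5 + 8)*(1/5012) = 10678/1067 + (74/5)*(1/5012) = 10678/1067 + 37/12530 = 133834819/13369510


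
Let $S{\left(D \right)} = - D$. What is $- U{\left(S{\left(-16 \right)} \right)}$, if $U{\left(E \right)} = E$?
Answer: $-16$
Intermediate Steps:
$- U{\left(S{\left(-16 \right)} \right)} = - \left(-1\right) \left(-16\right) = \left(-1\right) 16 = -16$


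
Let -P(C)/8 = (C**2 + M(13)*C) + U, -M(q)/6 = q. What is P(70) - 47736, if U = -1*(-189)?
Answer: -44768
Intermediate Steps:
U = 189
M(q) = -6*q
P(C) = -1512 - 8*C**2 + 624*C (P(C) = -8*((C**2 + (-6*13)*C) + 189) = -8*((C**2 - 78*C) + 189) = -8*(189 + C**2 - 78*C) = -1512 - 8*C**2 + 624*C)
P(70) - 47736 = (-1512 - 8*70**2 + 624*70) - 47736 = (-1512 - 8*4900 + 43680) - 47736 = (-1512 - 39200 + 43680) - 47736 = 2968 - 47736 = -44768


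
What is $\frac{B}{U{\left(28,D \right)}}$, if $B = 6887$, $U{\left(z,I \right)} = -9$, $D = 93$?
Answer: $- \frac{6887}{9} \approx -765.22$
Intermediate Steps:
$\frac{B}{U{\left(28,D \right)}} = \frac{6887}{-9} = 6887 \left(- \frac{1}{9}\right) = - \frac{6887}{9}$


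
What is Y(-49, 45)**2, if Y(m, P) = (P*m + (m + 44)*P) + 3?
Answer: 5890329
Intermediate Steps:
Y(m, P) = 3 + P*m + P*(44 + m) (Y(m, P) = (P*m + (44 + m)*P) + 3 = (P*m + P*(44 + m)) + 3 = 3 + P*m + P*(44 + m))
Y(-49, 45)**2 = (3 + 44*45 + 2*45*(-49))**2 = (3 + 1980 - 4410)**2 = (-2427)**2 = 5890329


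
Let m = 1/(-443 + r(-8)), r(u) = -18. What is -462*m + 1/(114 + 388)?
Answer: 232385/231422 ≈ 1.0042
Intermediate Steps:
m = -1/461 (m = 1/(-443 - 18) = 1/(-461) = -1/461 ≈ -0.0021692)
-462*m + 1/(114 + 388) = -462*(-1/461) + 1/(114 + 388) = 462/461 + 1/502 = 232385/231422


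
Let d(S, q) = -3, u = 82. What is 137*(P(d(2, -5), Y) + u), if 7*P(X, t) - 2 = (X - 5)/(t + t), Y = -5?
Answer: 56444/5 ≈ 11289.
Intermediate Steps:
P(X, t) = 2/7 + (-5 + X)/(14*t) (P(X, t) = 2/7 + ((X - 5)/(t + t))/7 = 2/7 + ((-5 + X)/((2*t)))/7 = 2/7 + ((-5 + X)*(1/(2*t)))/7 = 2/7 + ((-5 + X)/(2*t))/7 = 2/7 + (-5 + X)/(14*t))
137*(P(d(2, -5), Y) + u) = 137*((1/14)*(-5 - 3 + 4*(-5))/(-5) + 82) = 137*((1/14)*(-1/5)*(-5 - 3 - 20) + 82) = 137*((1/14)*(-1/5)*(-28) + 82) = 137*(2/5 + 82) = 137*(412/5) = 56444/5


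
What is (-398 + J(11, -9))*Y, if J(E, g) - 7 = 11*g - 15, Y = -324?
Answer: 163620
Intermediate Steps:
J(E, g) = -8 + 11*g (J(E, g) = 7 + (11*g - 15) = 7 + (-15 + 11*g) = -8 + 11*g)
(-398 + J(11, -9))*Y = (-398 + (-8 + 11*(-9)))*(-324) = (-398 + (-8 - 99))*(-324) = (-398 - 107)*(-324) = -505*(-324) = 163620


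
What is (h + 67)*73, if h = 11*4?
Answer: 8103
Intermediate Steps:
h = 44
(h + 67)*73 = (44 + 67)*73 = 111*73 = 8103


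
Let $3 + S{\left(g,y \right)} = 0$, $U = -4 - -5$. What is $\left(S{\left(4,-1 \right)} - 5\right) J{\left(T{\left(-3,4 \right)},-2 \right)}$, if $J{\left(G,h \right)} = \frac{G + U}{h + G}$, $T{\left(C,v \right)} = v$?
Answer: $-20$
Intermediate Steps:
$U = 1$ ($U = -4 + 5 = 1$)
$S{\left(g,y \right)} = -3$ ($S{\left(g,y \right)} = -3 + 0 = -3$)
$J{\left(G,h \right)} = \frac{1 + G}{G + h}$ ($J{\left(G,h \right)} = \frac{G + 1}{h + G} = \frac{1 + G}{G + h}$)
$\left(S{\left(4,-1 \right)} - 5\right) J{\left(T{\left(-3,4 \right)},-2 \right)} = \left(-3 - 5\right) \frac{1 + 4}{4 - 2} = - 8 \cdot \frac{1}{2} \cdot 5 = \left(-8\right) \frac{5}{2} = -20$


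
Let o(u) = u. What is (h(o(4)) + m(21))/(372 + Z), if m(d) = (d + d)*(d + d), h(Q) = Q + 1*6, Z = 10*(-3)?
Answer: 887/171 ≈ 5.1871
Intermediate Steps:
Z = -30
h(Q) = 6 + Q (h(Q) = Q + 6 = 6 + Q)
m(d) = 4*d² (m(d) = (2*d)*(2*d) = 4*d²)
(h(o(4)) + m(21))/(372 + Z) = ((6 + 4) + 4*21²)/(372 - 30) = (10 + 4*441)/342 = (10 + 1764)*(1/342) = 1774*(1/342) = 887/171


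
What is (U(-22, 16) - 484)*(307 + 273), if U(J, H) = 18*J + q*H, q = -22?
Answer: -714560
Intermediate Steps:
U(J, H) = -22*H + 18*J (U(J, H) = 18*J - 22*H = -22*H + 18*J)
(U(-22, 16) - 484)*(307 + 273) = ((-22*16 + 18*(-22)) - 484)*(307 + 273) = ((-352 - 396) - 484)*580 = (-748 - 484)*580 = -1232*580 = -714560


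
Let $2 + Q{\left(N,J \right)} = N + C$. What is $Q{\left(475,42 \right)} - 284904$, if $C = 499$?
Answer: $-283932$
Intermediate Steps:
$Q{\left(N,J \right)} = 497 + N$ ($Q{\left(N,J \right)} = -2 + \left(N + 499\right) = -2 + \left(499 + N\right) = 497 + N$)
$Q{\left(475,42 \right)} - 284904 = \left(497 + 475\right) - 284904 = 972 - 284904 = -283932$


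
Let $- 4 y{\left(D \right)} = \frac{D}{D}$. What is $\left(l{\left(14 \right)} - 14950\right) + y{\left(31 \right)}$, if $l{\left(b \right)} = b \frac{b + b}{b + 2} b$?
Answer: $- \frac{58429}{4} \approx -14607.0$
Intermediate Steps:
$y{\left(D \right)} = - \frac{1}{4}$ ($y{\left(D \right)} = - \frac{D \frac{1}{D}}{4} = \left(- \frac{1}{4}\right) 1 = - \frac{1}{4}$)
$l{\left(b \right)} = \frac{2 b^{3}}{2 + b}$ ($l{\left(b \right)} = b \frac{2 b}{2 + b} b = \frac{2 b^{2}}{2 + b} b = \frac{2 b^{3}}{2 + b}$)
$\left(l{\left(14 \right)} - 14950\right) + y{\left(31 \right)} = \left(\frac{2 \cdot 14^{3}}{2 + 14} - 14950\right) - \frac{1}{4} = \left(2 \cdot 2744 \cdot \frac{1}{16} - 14950\right) - \frac{1}{4} = \left(343 - 14950\right) - \frac{1}{4} = -14607 - \frac{1}{4} = - \frac{58429}{4}$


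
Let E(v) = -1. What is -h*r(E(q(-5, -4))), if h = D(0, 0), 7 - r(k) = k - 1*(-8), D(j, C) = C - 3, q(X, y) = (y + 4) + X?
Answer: 0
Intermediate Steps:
q(X, y) = 4 + X + y (q(X, y) = (4 + y) + X = 4 + X + y)
D(j, C) = -3 + C
r(k) = -1 - k (r(k) = 7 - (k - 1*(-8)) = 7 - (k + 8) = 7 - (8 + k) = 7 + (-8 - k) = -1 - k)
h = -3 (h = -3 + 0 = -3)
-h*r(E(q(-5, -4))) = -(-3)*(-1 - 1*(-1)) = -(-3)*(-1 + 1) = -(-3)*0 = -1*0 = 0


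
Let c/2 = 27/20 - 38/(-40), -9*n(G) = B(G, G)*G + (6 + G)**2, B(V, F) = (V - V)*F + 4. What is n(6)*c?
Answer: -1288/15 ≈ -85.867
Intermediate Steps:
B(V, F) = 4 (B(V, F) = 0*F + 4 = 0 + 4 = 4)
n(G) = -4*G/9 - (6 + G)**2/9 (n(G) = -(4*G + (6 + G)**2)/9 = -((6 + G)**2 + 4*G)/9 = -4*G/9 - (6 + G)**2/9)
c = 23/5 (c = 2*(27/20 - 38/(-40)) = 2*(27*(1/20) - 38*(-1/40)) = 2*(27/20 + 19/20) = 2*(23/10) = 23/5 ≈ 4.6000)
n(6)*c = (-4/9*6 - (6 + 6)**2/9)*(23/5) = (-8/3 - 1/9*12**2)*(23/5) = (-8/3 - 1/9*144)*(23/5) = (-8/3 - 16)*(23/5) = -56/3*23/5 = -1288/15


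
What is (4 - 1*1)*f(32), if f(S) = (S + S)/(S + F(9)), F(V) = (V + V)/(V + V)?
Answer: 64/11 ≈ 5.8182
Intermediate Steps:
F(V) = 1 (F(V) = (2*V)/((2*V)) = (2*V)*(1/(2*V)) = 1)
f(S) = 2*S/(1 + S) (f(S) = (S + S)/(S + 1) = (2*S)/(1 + S) = 2*S/(1 + S))
(4 - 1*1)*f(32) = (4 - 1*1)*(2*32/(1 + 32)) = (4 - 1)*(2*32/33) = 3*(2*32*(1/33)) = 3*(64/33) = 64/11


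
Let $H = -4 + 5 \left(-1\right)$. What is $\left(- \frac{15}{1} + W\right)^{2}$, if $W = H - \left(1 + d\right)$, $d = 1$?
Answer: $676$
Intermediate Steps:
$H = -9$ ($H = -4 - 5 = -9$)
$W = -11$ ($W = -9 - \left(1 + 1\right) = -9 - 2 = -11$)
$\left(- \frac{15}{1} + W\right)^{2} = \left(- \frac{15}{1} - 11\right)^{2} = \left(\left(-15\right) 1 - 11\right)^{2} = \left(-15 - 11\right)^{2} = \left(-26\right)^{2} = 676$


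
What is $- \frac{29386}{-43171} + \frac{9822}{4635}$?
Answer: $\frac{186743224}{66699195} \approx 2.7998$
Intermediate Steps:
$- \frac{29386}{-43171} + \frac{9822}{4635} = \left(-29386\right) \left(- \frac{1}{43171}\right) + 9822 \cdot \frac{1}{4635} = \frac{29386}{43171} + \frac{3274}{1545} = \frac{186743224}{66699195}$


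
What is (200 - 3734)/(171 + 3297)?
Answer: -589/578 ≈ -1.0190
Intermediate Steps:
(200 - 3734)/(171 + 3297) = -3534/3468 = -3534*1/3468 = -589/578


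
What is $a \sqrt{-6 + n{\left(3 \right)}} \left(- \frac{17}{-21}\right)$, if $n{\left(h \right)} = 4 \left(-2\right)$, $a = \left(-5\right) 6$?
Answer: $- \frac{170 i \sqrt{14}}{7} \approx - 90.869 i$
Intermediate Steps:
$a = -30$
$n{\left(h \right)} = -8$
$a \sqrt{-6 + n{\left(3 \right)}} \left(- \frac{17}{-21}\right) = - 30 \sqrt{-6 - 8} \left(- \frac{17}{-21}\right) = - 30 \sqrt{-14} \left(\left(-17\right) \left(- \frac{1}{21}\right)\right) = - 30 i \sqrt{14} \cdot \frac{17}{21} = - \frac{170 i \sqrt{14}}{7}$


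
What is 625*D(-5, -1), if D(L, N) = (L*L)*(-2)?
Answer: -31250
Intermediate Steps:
D(L, N) = -2*L**2 (D(L, N) = L**2*(-2) = -2*L**2)
625*D(-5, -1) = 625*(-2*(-5)**2) = 625*(-2*25) = 625*(-50) = -31250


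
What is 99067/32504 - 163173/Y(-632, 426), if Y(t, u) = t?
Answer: 83849774/320977 ≈ 261.23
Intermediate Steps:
99067/32504 - 163173/Y(-632, 426) = 99067/32504 - 163173/(-632) = 99067*(1/32504) - 163173*(-1/632) = 99067/32504 + 163173/632 = 83849774/320977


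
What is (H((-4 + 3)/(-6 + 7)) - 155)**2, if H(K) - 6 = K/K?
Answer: 21904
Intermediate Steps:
H(K) = 7 (H(K) = 6 + K/K = 6 + 1 = 7)
(H((-4 + 3)/(-6 + 7)) - 155)**2 = (7 - 155)**2 = (-148)**2 = 21904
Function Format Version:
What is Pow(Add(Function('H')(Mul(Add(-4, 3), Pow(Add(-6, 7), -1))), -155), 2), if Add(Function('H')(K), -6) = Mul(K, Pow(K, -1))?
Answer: 21904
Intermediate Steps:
Function('H')(K) = 7 (Function('H')(K) = Add(6, Mul(K, Pow(K, -1))) = Add(6, 1) = 7)
Pow(Add(Function('H')(Mul(Add(-4, 3), Pow(Add(-6, 7), -1))), -155), 2) = Pow(Add(7, -155), 2) = Pow(-148, 2) = 21904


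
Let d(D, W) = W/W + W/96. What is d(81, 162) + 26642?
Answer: 426315/16 ≈ 26645.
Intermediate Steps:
d(D, W) = 1 + W/96 (d(D, W) = 1 + W*(1/96) = 1 + W/96)
d(81, 162) + 26642 = (1 + (1/96)*162) + 26642 = (1 + 27/16) + 26642 = 43/16 + 26642 = 426315/16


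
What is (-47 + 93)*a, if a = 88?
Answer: 4048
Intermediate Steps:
(-47 + 93)*a = (-47 + 93)*88 = 46*88 = 4048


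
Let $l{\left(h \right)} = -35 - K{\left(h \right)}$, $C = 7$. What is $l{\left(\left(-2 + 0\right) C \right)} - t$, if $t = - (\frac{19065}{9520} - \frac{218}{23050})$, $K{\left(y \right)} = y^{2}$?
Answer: $- \frac{5025234311}{21943600} \approx -229.01$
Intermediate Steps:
$t = - \frac{43737289}{21943600}$ ($t = - (19065 \cdot \frac{1}{9520} - \frac{109}{11525}) = - (\frac{3813}{1904} - \frac{109}{11525}) = \left(-1\right) \frac{43737289}{21943600} = - \frac{43737289}{21943600} \approx -1.9932$)
$l{\left(h \right)} = -35 - h^{2}$
$l{\left(\left(-2 + 0\right) C \right)} - t = \left(-35 - \left(\left(-2 + 0\right) 7\right)^{2}\right) - - \frac{43737289}{21943600} = \left(-35 - \left(\left(-2\right) 7\right)^{2}\right) + \frac{43737289}{21943600} = \left(-35 - \left(-14\right)^{2}\right) + \frac{43737289}{21943600} = \left(-35 - 196\right) + \frac{43737289}{21943600} = -231 + \frac{43737289}{21943600} = - \frac{5025234311}{21943600}$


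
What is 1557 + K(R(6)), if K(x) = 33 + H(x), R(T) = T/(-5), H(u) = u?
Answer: 7944/5 ≈ 1588.8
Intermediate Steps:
R(T) = -T/5 (R(T) = T*(-⅕) = -T/5)
K(x) = 33 + x
1557 + K(R(6)) = 1557 + (33 - ⅕*6) = 1557 + (33 - 6/5) = 1557 + 159/5 = 7944/5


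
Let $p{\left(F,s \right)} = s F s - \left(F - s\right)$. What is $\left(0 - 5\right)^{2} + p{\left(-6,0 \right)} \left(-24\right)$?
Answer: $-119$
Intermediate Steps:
$p{\left(F,s \right)} = s - F + F s^{2}$ ($p{\left(F,s \right)} = F s s - \left(F - s\right) = F s^{2} - \left(F - s\right) = s - F + F s^{2}$)
$\left(0 - 5\right)^{2} + p{\left(-6,0 \right)} \left(-24\right) = \left(0 - 5\right)^{2} + \left(0 - -6 - 6 \cdot 0^{2}\right) \left(-24\right) = \left(-5\right)^{2} + \left(0 + 6 - 0\right) \left(-24\right) = 25 + \left(0 + 6 + 0\right) \left(-24\right) = 25 + 6 \left(-24\right) = 25 - 144 = -119$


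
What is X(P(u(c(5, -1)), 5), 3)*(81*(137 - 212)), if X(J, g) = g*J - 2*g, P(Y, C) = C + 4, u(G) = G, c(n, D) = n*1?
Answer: -127575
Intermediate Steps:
c(n, D) = n
P(Y, C) = 4 + C
X(J, g) = -2*g + J*g (X(J, g) = J*g - 2*g = -2*g + J*g)
X(P(u(c(5, -1)), 5), 3)*(81*(137 - 212)) = (3*(-2 + (4 + 5)))*(81*(137 - 212)) = (3*(-2 + 9))*(81*(-75)) = (3*7)*(-6075) = 21*(-6075) = -127575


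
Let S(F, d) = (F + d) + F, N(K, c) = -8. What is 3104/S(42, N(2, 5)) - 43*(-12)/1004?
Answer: 197227/4769 ≈ 41.356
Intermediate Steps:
S(F, d) = d + 2*F
3104/S(42, N(2, 5)) - 43*(-12)/1004 = 3104/(-8 + 2*42) - 43*(-12)/1004 = 3104/(-8 + 84) + 516*(1/1004) = 3104/76 + 129/251 = 3104*(1/76) + 129/251 = 776/19 + 129/251 = 197227/4769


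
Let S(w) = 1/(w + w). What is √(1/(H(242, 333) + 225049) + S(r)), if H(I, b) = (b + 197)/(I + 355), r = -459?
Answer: I*√1833712661584453242/41112563598 ≈ 0.032938*I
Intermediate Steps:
H(I, b) = (197 + b)/(355 + I)
S(w) = 1/(2*w)
√(1/(H(242, 333) + 225049) + S(r)) = √(1/((197 + 333)/(355 + 242) + 225049) + (½)/(-459)) = √(1/(530/597 + 225049) + (½)*(-1/459)) = √(1/((1/597)*530 + 225049) - 1/918) = √(1/(530/597 + 225049) - 1/918) = √(1/(134354783/597) - 1/918) = √(597/134354783 - 1/918) = √(-133806737/123337690794) = I*√1833712661584453242/41112563598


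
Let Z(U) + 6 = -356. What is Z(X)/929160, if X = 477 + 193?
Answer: -181/464580 ≈ -0.00038960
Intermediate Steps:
X = 670
Z(U) = -362 (Z(U) = -6 - 356 = -362)
Z(X)/929160 = -362/929160 = -362*1/929160 = -181/464580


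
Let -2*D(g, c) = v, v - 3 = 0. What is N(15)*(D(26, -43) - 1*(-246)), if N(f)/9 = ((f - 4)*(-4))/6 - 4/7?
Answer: -121761/7 ≈ -17394.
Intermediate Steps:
v = 3 (v = 3 + 0 = 3)
D(g, c) = -3/2 (D(g, c) = -1/2*3 = -3/2)
N(f) = 132/7 - 6*f (N(f) = 9*(((f - 4)*(-4))/6 - 4/7) = 9*(((-4 + f)*(-4))*(1/6) - 4*1/7) = 9*((16 - 4*f)*(1/6) - 4/7) = 9*((8/3 - 2*f/3) - 4/7) = 9*(44/21 - 2*f/3) = 132/7 - 6*f)
N(15)*(D(26, -43) - 1*(-246)) = (132/7 - 6*15)*(-3/2 - 1*(-246)) = (132/7 - 90)*(-3/2 + 246) = -498/7*489/2 = -121761/7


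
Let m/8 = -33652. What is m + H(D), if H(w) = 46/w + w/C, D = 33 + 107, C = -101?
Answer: -1903364597/7070 ≈ -2.6922e+5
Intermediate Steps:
m = -269216 (m = 8*(-33652) = -269216)
D = 140
H(w) = 46/w - w/101 (H(w) = 46/w + w/(-101) = 46/w + w*(-1/101) = 46/w - w/101)
m + H(D) = -269216 + (46/140 - 1/101*140) = -269216 + (46*(1/140) - 140/101) = -269216 + (23/70 - 140/101) = -269216 - 7477/7070 = -1903364597/7070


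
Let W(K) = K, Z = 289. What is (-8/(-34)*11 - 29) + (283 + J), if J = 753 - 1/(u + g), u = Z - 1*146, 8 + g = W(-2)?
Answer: 2282662/2261 ≈ 1009.6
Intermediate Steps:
g = -10 (g = -8 - 2 = -10)
u = 143 (u = 289 - 1*146 = 289 - 146 = 143)
J = 100148/133 (J = 753 - 1/(143 - 10) = 753 - 1/133 = 100148/133 ≈ 752.99)
(-8/(-34)*11 - 29) + (283 + J) = (-8/(-34)*11 - 29) + (283 + 100148/133) = (-8*(-1/34)*11 - 29) + 137787/133 = ((4/17)*11 - 29) + 137787/133 = (44/17 - 29) + 137787/133 = -449/17 + 137787/133 = 2282662/2261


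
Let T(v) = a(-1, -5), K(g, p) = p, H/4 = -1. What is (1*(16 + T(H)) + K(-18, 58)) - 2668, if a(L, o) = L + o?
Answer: -2600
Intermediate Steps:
H = -4 (H = 4*(-1) = -4)
T(v) = -6 (T(v) = -1 - 5 = -6)
(1*(16 + T(H)) + K(-18, 58)) - 2668 = (1*(16 - 6) + 58) - 2668 = (1*10 + 58) - 2668 = (10 + 58) - 2668 = 68 - 2668 = -2600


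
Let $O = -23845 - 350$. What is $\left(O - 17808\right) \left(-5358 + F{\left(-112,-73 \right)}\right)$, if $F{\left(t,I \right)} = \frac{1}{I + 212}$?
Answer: $\frac{31282196283}{139} \approx 2.2505 \cdot 10^{8}$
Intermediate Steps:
$O = -24195$ ($O = -23845 - 350 = -24195$)
$F{\left(t,I \right)} = \frac{1}{212 + I}$
$\left(O - 17808\right) \left(-5358 + F{\left(-112,-73 \right)}\right) = \left(-24195 - 17808\right) \left(-5358 + \frac{1}{212 - 73}\right) = - 42003 \left(-5358 + \frac{1}{139}\right) = \left(-42003\right) \left(- \frac{744761}{139}\right) = \frac{31282196283}{139}$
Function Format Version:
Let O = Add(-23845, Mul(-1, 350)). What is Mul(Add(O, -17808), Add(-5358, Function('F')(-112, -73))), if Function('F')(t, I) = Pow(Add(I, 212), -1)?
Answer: Rational(31282196283, 139) ≈ 2.2505e+8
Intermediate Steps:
O = -24195 (O = Add(-23845, -350) = -24195)
Function('F')(t, I) = Pow(Add(212, I), -1)
Mul(Add(O, -17808), Add(-5358, Function('F')(-112, -73))) = Mul(Add(-24195, -17808), Add(-5358, Pow(Add(212, -73), -1))) = Mul(-42003, Add(-5358, Pow(139, -1))) = Mul(-42003, Add(-5358, Rational(1, 139))) = Mul(-42003, Rational(-744761, 139)) = Rational(31282196283, 139)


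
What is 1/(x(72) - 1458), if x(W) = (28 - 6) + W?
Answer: -1/1364 ≈ -0.00073314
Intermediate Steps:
x(W) = 22 + W
1/(x(72) - 1458) = 1/((22 + 72) - 1458) = 1/(94 - 1458) = 1/(-1364) = -1/1364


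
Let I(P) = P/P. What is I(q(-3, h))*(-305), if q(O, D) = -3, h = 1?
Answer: -305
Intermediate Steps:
I(P) = 1
I(q(-3, h))*(-305) = 1*(-305) = -305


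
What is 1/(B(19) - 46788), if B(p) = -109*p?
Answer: -1/48859 ≈ -2.0467e-5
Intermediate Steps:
1/(B(19) - 46788) = 1/(-109*19 - 46788) = 1/(-2071 - 46788) = 1/(-48859) = -1/48859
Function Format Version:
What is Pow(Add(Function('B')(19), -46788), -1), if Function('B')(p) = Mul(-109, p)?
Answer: Rational(-1, 48859) ≈ -2.0467e-5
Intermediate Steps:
Pow(Add(Function('B')(19), -46788), -1) = Pow(Add(Mul(-109, 19), -46788), -1) = Pow(Add(-2071, -46788), -1) = Pow(-48859, -1) = Rational(-1, 48859)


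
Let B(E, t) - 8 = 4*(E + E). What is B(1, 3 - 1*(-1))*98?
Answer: 1568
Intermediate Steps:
B(E, t) = 8 + 8*E (B(E, t) = 8 + 4*(E + E) = 8 + 4*(2*E) = 8 + 8*E)
B(1, 3 - 1*(-1))*98 = (8 + 8*1)*98 = (8 + 8)*98 = 16*98 = 1568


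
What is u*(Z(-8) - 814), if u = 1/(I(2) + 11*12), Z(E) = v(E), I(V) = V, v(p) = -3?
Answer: -817/134 ≈ -6.0970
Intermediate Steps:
Z(E) = -3
u = 1/134 (u = 1/(2 + 11*12) = 1/(2 + 132) = 1/134 ≈ 0.0074627)
u*(Z(-8) - 814) = (-3 - 814)/134 = (1/134)*(-817) = -817/134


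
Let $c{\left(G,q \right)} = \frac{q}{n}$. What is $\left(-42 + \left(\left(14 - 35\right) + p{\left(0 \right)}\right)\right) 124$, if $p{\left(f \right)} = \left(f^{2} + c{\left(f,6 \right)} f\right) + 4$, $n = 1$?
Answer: $-7316$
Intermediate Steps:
$c{\left(G,q \right)} = q$ ($c{\left(G,q \right)} = \frac{q}{1} = q 1 = q$)
$p{\left(f \right)} = 4 + f^{2} + 6 f$ ($p{\left(f \right)} = \left(f^{2} + 6 f\right) + 4 = 4 + f^{2} + 6 f$)
$\left(-42 + \left(\left(14 - 35\right) + p{\left(0 \right)}\right)\right) 124 = \left(-42 + \left(\left(14 - 35\right) + \left(4 + 0^{2} + 6 \cdot 0\right)\right)\right) 124 = \left(-42 + \left(-21 + \left(4 + 0 + 0\right)\right)\right) 124 = \left(-42 + \left(-21 + 4\right)\right) 124 = \left(-42 - 17\right) 124 = \left(-59\right) 124 = -7316$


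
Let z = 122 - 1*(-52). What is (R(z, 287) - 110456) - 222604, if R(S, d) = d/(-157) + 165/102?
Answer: -1777875403/5338 ≈ -3.3306e+5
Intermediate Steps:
z = 174 (z = 122 + 52 = 174)
R(S, d) = 55/34 - d/157 (R(S, d) = d*(-1/157) + 165*(1/102) = -d/157 + 55/34 = 55/34 - d/157)
(R(z, 287) - 110456) - 222604 = ((55/34 - 1/157*287) - 110456) - 222604 = ((55/34 - 287/157) - 110456) - 222604 = (-1123/5338 - 110456) - 222604 = -589615251/5338 - 222604 = -1777875403/5338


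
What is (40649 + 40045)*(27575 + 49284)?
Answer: 6202060146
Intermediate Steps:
(40649 + 40045)*(27575 + 49284) = 80694*76859 = 6202060146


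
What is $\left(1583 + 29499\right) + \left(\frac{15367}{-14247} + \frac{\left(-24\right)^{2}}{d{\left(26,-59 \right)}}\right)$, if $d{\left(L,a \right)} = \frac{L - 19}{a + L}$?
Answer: $\frac{2828862233}{99729} \approx 28366.0$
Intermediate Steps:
$d{\left(L,a \right)} = \frac{-19 + L}{L + a}$
$\left(1583 + 29499\right) + \left(\frac{15367}{-14247} + \frac{\left(-24\right)^{2}}{d{\left(26,-59 \right)}}\right) = \left(1583 + 29499\right) + \left(\frac{15367}{-14247} + \frac{\left(-24\right)^{2}}{\frac{1}{26 - 59} \left(-19 + 26\right)}\right) = 31082 + \left(15367 \left(- \frac{1}{14247}\right) + \frac{576}{\frac{1}{-33} \cdot 7}\right) = 31082 + \left(- \frac{15367}{14247} + \frac{576}{\left(- \frac{1}{33}\right) 7}\right) = 31082 + \left(- \frac{15367}{14247} + \frac{576}{- \frac{7}{33}}\right) = 31082 + \left(- \frac{15367}{14247} + 576 \left(- \frac{33}{7}\right)\right) = 31082 - \frac{270914545}{99729} = \frac{2828862233}{99729}$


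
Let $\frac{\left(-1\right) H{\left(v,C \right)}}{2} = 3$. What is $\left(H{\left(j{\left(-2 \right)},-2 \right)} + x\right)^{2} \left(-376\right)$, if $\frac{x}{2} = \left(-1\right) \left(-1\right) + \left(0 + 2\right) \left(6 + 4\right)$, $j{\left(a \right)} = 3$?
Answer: $-487296$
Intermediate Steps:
$H{\left(v,C \right)} = -6$ ($H{\left(v,C \right)} = \left(-2\right) 3 = -6$)
$x = 42$ ($x = 2 \left(\left(-1\right) \left(-1\right) + \left(0 + 2\right) \left(6 + 4\right)\right) = 2 \left(1 + 2 \cdot 10\right) = 2 \left(1 + 20\right) = 2 \cdot 21 = 42$)
$\left(H{\left(j{\left(-2 \right)},-2 \right)} + x\right)^{2} \left(-376\right) = \left(-6 + 42\right)^{2} \left(-376\right) = 36^{2} \left(-376\right) = 1296 \left(-376\right) = -487296$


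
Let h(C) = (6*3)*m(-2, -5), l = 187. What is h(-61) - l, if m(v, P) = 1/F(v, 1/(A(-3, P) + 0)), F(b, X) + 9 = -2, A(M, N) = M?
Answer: -2075/11 ≈ -188.64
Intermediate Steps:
F(b, X) = -11 (F(b, X) = -9 - 2 = -11)
m(v, P) = -1/11 (m(v, P) = 1/(-11) = -1/11)
h(C) = -18/11 (h(C) = (6*3)*(-1/11) = 18*(-1/11) = -18/11)
h(-61) - l = -18/11 - 1*187 = -18/11 - 187 = -2075/11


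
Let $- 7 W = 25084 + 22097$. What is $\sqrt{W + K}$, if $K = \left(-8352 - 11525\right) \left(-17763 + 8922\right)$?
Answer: $\frac{\sqrt{8610565026}}{7} \approx 13256.0$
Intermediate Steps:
$K = 175732557$ ($K = \left(-19877\right) \left(-8841\right) = 175732557$)
$W = - \frac{47181}{7}$ ($W = - \frac{25084 + 22097}{7} = \left(- \frac{1}{7}\right) 47181 = - \frac{47181}{7} \approx -6740.1$)
$\sqrt{W + K} = \sqrt{- \frac{47181}{7} + 175732557} = \sqrt{\frac{1230080718}{7}} = \frac{\sqrt{8610565026}}{7}$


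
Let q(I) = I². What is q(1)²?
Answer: 1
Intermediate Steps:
q(1)² = (1²)² = 1² = 1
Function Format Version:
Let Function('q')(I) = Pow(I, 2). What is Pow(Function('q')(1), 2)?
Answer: 1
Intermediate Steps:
Pow(Function('q')(1), 2) = Pow(Pow(1, 2), 2) = Pow(1, 2) = 1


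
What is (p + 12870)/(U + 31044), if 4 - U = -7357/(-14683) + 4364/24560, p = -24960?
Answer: -1089957265800/2799028402627 ≈ -0.38941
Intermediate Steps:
U = 299423347/90153620 (U = 4 - (-7357/(-14683) + 4364/24560) = 4 - (-7357*(-1/14683) + 4364*(1/24560)) = 4 - (7357/14683 + 1091/6140) = 4 - 1*61191133/90153620 = 4 - 61191133/90153620 = 299423347/90153620 ≈ 3.3213)
(p + 12870)/(U + 31044) = (-24960 + 12870)/(299423347/90153620 + 31044) = -12090/2799028402627/90153620 = -12090*90153620/2799028402627 = -1089957265800/2799028402627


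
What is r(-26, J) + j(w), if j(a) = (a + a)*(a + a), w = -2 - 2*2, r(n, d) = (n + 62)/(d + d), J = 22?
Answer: 1593/11 ≈ 144.82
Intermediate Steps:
r(n, d) = (62 + n)/(2*d) (r(n, d) = (62 + n)/((2*d)) = (62 + n)*(1/(2*d)) = (62 + n)/(2*d))
w = -6 (w = -2 - 4 = -6)
j(a) = 4*a² (j(a) = (2*a)*(2*a) = 4*a²)
r(-26, J) + j(w) = (½)*(62 - 26)/22 + 4*(-6)² = (½)*(1/22)*36 + 4*36 = 9/11 + 144 = 1593/11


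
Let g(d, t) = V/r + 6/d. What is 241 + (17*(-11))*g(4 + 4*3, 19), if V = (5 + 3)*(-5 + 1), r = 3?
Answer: 51973/24 ≈ 2165.5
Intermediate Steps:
V = -32 (V = 8*(-4) = -32)
g(d, t) = -32/3 + 6/d
241 + (17*(-11))*g(4 + 4*3, 19) = 241 + (17*(-11))*(-32/3 + 6/(4 + 4*3)) = 241 - 187*(-32/3 + 6/(4 + 12)) = 241 - 187*(-32/3 + 6/16) = 241 - 187*(-32/3 + 6*(1/16)) = 241 - 187*(-32/3 + 3/8) = 241 - 187*(-247/24) = 241 + 46189/24 = 51973/24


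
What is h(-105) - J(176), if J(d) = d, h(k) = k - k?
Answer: -176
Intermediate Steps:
h(k) = 0
h(-105) - J(176) = 0 - 1*176 = 0 - 176 = -176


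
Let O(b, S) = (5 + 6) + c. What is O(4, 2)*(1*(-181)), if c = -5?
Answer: -1086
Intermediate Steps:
O(b, S) = 6 (O(b, S) = (5 + 6) - 5 = 11 - 5 = 6)
O(4, 2)*(1*(-181)) = 6*(1*(-181)) = 6*(-181) = -1086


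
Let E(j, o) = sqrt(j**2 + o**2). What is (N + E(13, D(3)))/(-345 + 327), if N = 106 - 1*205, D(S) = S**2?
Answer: 11/2 - 5*sqrt(10)/18 ≈ 4.6216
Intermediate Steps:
N = -99 (N = 106 - 205 = -99)
(N + E(13, D(3)))/(-345 + 327) = (-99 + sqrt(13**2 + (3**2)**2))/(-345 + 327) = (-99 + sqrt(169 + 9**2))/(-18) = (-99 + sqrt(169 + 81))*(-1/18) = (-99 + sqrt(250))*(-1/18) = (-99 + 5*sqrt(10))*(-1/18) = 11/2 - 5*sqrt(10)/18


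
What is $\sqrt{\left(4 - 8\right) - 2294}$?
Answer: $i \sqrt{2298} \approx 47.937 i$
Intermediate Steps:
$\sqrt{\left(4 - 8\right) - 2294} = \sqrt{-4 - 2294} = \sqrt{-2298} = i \sqrt{2298}$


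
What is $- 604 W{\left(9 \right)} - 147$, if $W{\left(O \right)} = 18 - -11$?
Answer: $-17663$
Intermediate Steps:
$W{\left(O \right)} = 29$ ($W{\left(O \right)} = 18 + 11 = 29$)
$- 604 W{\left(9 \right)} - 147 = \left(-604\right) 29 - 147 = -17516 - 147 = -17663$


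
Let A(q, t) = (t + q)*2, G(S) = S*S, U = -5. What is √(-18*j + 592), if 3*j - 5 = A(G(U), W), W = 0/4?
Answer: √262 ≈ 16.186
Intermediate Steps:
G(S) = S²
W = 0 (W = 0*(¼) = 0)
A(q, t) = 2*q + 2*t (A(q, t) = (q + t)*2 = 2*q + 2*t)
j = 55/3 (j = 5/3 + (2*(-5)² + 2*0)/3 = 5/3 + (2*25 + 0)/3 = 5/3 + (50 + 0)/3 = 5/3 + (⅓)*50 = 5/3 + 50/3 = 55/3 ≈ 18.333)
√(-18*j + 592) = √(-18*55/3 + 592) = √(-330 + 592) = √262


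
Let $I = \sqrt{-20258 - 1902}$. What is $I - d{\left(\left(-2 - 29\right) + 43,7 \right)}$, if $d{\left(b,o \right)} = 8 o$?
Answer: $-56 + 4 i \sqrt{1385} \approx -56.0 + 148.86 i$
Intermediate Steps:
$I = 4 i \sqrt{1385}$ ($I = \sqrt{-22160} = 4 i \sqrt{1385} \approx 148.86 i$)
$I - d{\left(\left(-2 - 29\right) + 43,7 \right)} = 4 i \sqrt{1385} - 8 \cdot 7 = 4 i \sqrt{1385} - 56 = -56 + 4 i \sqrt{1385}$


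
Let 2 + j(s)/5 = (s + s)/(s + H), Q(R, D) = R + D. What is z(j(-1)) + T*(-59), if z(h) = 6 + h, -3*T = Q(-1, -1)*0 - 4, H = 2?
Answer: -278/3 ≈ -92.667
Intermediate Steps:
Q(R, D) = D + R
T = 4/3 (T = -((-1 - 1)*0 - 4)/3 = -(-2*0 - 4)/3 = -(0 - 4)/3 = -⅓*(-4) = 4/3 ≈ 1.3333)
j(s) = -10 + 10*s/(2 + s) (j(s) = -10 + 5*((s + s)/(s + 2)) = -10 + 5*((2*s)/(2 + s)) = -10 + 5*(2*s/(2 + s)) = -10 + 10*s/(2 + s))
z(j(-1)) + T*(-59) = (6 - 20/(2 - 1)) + (4/3)*(-59) = (6 - 20/1) - 236/3 = (6 - 20*1) - 236/3 = (6 - 20) - 236/3 = -14 - 236/3 = -278/3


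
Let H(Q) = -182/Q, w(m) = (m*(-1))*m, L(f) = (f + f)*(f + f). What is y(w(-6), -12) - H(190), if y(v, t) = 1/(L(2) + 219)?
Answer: 4296/4465 ≈ 0.96215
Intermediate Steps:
L(f) = 4*f² (L(f) = (2*f)*(2*f) = 4*f²)
w(m) = -m² (w(m) = (-m)*m = -m²)
y(v, t) = 1/235 (y(v, t) = 1/(4*2² + 219) = 1/(4*4 + 219) = 1/(16 + 219) = 1/235)
y(w(-6), -12) - H(190) = 1/235 - (-182)/190 = 1/235 - 1*(-91/95) = 1/235 + 91/95 = 4296/4465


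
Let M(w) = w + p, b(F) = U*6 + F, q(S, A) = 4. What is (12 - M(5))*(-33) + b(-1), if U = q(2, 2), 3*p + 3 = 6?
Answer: -175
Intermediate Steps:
p = 1 (p = -1 + (1/3)*6 = -1 + 2 = 1)
U = 4
b(F) = 24 + F (b(F) = 4*6 + F = 24 + F)
M(w) = 1 + w (M(w) = w + 1 = 1 + w)
(12 - M(5))*(-33) + b(-1) = (12 - (1 + 5))*(-33) + (24 - 1) = (12 - 1*6)*(-33) + 23 = (12 - 6)*(-33) + 23 = 6*(-33) + 23 = -198 + 23 = -175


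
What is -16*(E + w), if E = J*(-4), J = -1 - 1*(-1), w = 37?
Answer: -592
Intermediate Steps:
J = 0 (J = -1 + 1 = 0)
E = 0 (E = 0*(-4) = 0)
-16*(E + w) = -16*(0 + 37) = -16*37 = -592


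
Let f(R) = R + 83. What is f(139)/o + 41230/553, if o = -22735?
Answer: 133891612/1796065 ≈ 74.547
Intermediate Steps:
f(R) = 83 + R
f(139)/o + 41230/553 = (83 + 139)/(-22735) + 41230/553 = 222*(-1/22735) + 41230*(1/553) = -222/22735 + 5890/79 = 133891612/1796065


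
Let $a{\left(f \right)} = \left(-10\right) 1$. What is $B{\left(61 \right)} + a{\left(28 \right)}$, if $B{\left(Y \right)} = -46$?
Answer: $-56$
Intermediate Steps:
$a{\left(f \right)} = -10$
$B{\left(61 \right)} + a{\left(28 \right)} = -46 - 10 = -56$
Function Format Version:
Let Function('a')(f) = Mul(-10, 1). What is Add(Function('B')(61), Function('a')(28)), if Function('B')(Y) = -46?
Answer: -56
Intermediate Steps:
Function('a')(f) = -10
Add(Function('B')(61), Function('a')(28)) = Add(-46, -10) = -56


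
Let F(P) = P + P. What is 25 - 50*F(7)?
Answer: -675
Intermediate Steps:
F(P) = 2*P
25 - 50*F(7) = 25 - 100*7 = 25 - 50*14 = 25 - 700 = -675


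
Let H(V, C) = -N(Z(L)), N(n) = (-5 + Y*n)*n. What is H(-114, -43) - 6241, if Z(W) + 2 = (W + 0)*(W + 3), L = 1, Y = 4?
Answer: -6247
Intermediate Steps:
Z(W) = -2 + W*(3 + W) (Z(W) = -2 + (W + 0)*(W + 3) = -2 + W*(3 + W))
N(n) = n*(-5 + 4*n) (N(n) = (-5 + 4*n)*n = n*(-5 + 4*n))
H(V, C) = -6 (H(V, C) = -(-2 + 1**2 + 3*1)*(-5 + 4*(-2 + 1**2 + 3*1)) = -(-2 + 1 + 3)*(-5 + 4*(-2 + 1 + 3)) = -2*(-5 + 4*2) = -2*(-5 + 8) = -2*3 = -1*6 = -6)
H(-114, -43) - 6241 = -6 - 6241 = -6247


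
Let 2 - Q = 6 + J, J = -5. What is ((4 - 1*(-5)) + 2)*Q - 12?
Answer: -1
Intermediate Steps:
Q = 1 (Q = 2 - (6 - 5) = 2 - 1*1 = 2 - 1 = 1)
((4 - 1*(-5)) + 2)*Q - 12 = ((4 - 1*(-5)) + 2)*1 - 12 = ((4 + 5) + 2)*1 - 12 = (9 + 2)*1 - 12 = 11*1 - 12 = 11 - 12 = -1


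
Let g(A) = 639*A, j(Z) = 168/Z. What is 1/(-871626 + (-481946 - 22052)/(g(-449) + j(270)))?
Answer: -12910967/11253511842432 ≈ -1.1473e-6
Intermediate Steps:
1/(-871626 + (-481946 - 22052)/(g(-449) + j(270))) = 1/(-871626 + (-481946 - 22052)/(639*(-449) + 168/270)) = 1/(-871626 - 503998/(-286911 + 168*(1/270))) = 1/(-871626 - 503998/(-286911 + 28/45)) = 1/(-871626 - 503998/(-12910967/45)) = 1/(-871626 - 503998*(-45/12910967)) = 1/(-871626 + 22679910/12910967) = 1/(-11253511842432/12910967) = -12910967/11253511842432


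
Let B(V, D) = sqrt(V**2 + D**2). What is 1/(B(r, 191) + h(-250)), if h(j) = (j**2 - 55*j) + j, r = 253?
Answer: 7600/577589951 - sqrt(100490)/5775899510 ≈ 1.3103e-5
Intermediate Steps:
B(V, D) = sqrt(D**2 + V**2)
h(j) = j**2 - 54*j
1/(B(r, 191) + h(-250)) = 1/(sqrt(191**2 + 253**2) - 250*(-54 - 250)) = 1/(sqrt(36481 + 64009) - 250*(-304)) = 1/(sqrt(100490) + 76000) = 1/(76000 + sqrt(100490))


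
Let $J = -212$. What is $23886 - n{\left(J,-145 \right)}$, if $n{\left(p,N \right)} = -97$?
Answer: $23983$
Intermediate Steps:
$23886 - n{\left(J,-145 \right)} = 23886 - -97 = 23886 + 97 = 23983$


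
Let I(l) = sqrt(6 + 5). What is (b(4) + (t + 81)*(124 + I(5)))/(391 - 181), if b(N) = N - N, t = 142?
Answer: 13826/105 + 223*sqrt(11)/210 ≈ 135.20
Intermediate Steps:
b(N) = 0
I(l) = sqrt(11)
(b(4) + (t + 81)*(124 + I(5)))/(391 - 181) = (0 + (142 + 81)*(124 + sqrt(11)))/(391 - 181) = (0 + 223*(124 + sqrt(11)))/210 = (0 + (27652 + 223*sqrt(11)))*(1/210) = (27652 + 223*sqrt(11))*(1/210) = 13826/105 + 223*sqrt(11)/210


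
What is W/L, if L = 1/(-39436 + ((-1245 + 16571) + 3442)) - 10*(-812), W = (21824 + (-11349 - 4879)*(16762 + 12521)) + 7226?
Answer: -9820926696632/167824159 ≈ -58519.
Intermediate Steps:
W = -475175474 (W = (21824 - 16228*29283) + 7226 = (21824 - 475204524) + 7226 = -475182700 + 7226 = -475175474)
L = 167824159/20668 (L = 1/(-39436 + (15326 + 3442)) - 1*(-8120) = 1/(-39436 + 18768) + 8120 = 1/(-20668) + 8120 = -1/20668 + 8120 = 167824159/20668 ≈ 8120.0)
W/L = -475175474/167824159/20668 = -475175474*20668/167824159 = -9820926696632/167824159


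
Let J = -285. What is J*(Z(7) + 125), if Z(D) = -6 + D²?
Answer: -47880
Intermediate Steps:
J*(Z(7) + 125) = -285*((-6 + 7²) + 125) = -285*((-6 + 49) + 125) = -285*(43 + 125) = -285*168 = -47880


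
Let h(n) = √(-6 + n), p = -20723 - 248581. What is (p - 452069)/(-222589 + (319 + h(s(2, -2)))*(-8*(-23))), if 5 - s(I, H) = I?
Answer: 39409328363/8953672339 + 132732632*I*√3/26861017017 ≈ 4.4015 + 0.0085589*I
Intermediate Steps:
s(I, H) = 5 - I
p = -269304
(p - 452069)/(-222589 + (319 + h(s(2, -2)))*(-8*(-23))) = (-269304 - 452069)/(-222589 + (319 + √(-6 + (5 - 1*2)))*(-8*(-23))) = -721373/(-222589 + (319 + √(-6 + (5 - 2)))*184) = -721373/(-222589 + (319 + √(-6 + 3))*184) = -721373/(-222589 + (319 + √(-3))*184) = -721373/(-222589 + (319 + I*√3)*184) = -721373/(-222589 + (58696 + 184*I*√3)) = -721373/(-163893 + 184*I*√3)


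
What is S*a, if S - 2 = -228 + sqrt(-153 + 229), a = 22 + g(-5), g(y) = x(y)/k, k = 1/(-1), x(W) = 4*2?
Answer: -3164 + 28*sqrt(19) ≈ -3041.9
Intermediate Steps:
x(W) = 8
k = -1
g(y) = -8 (g(y) = 8/(-1) = 8*(-1) = -8)
a = 14 (a = 22 - 8 = 14)
S = -226 + 2*sqrt(19) (S = 2 + (-228 + sqrt(-153 + 229)) = 2 + (-228 + sqrt(76)) = 2 + (-228 + 2*sqrt(19)) = -226 + 2*sqrt(19) ≈ -217.28)
S*a = (-226 + 2*sqrt(19))*14 = -3164 + 28*sqrt(19)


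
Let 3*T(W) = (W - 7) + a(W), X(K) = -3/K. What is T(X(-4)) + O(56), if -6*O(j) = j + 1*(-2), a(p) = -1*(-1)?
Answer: -43/4 ≈ -10.750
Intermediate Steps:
a(p) = 1
O(j) = ⅓ - j/6 (O(j) = -(j + 1*(-2))/6 = -(j - 2)/6 = -(-2 + j)/6 = ⅓ - j/6)
T(W) = -2 + W/3 (T(W) = ((W - 7) + 1)/3 = ((-7 + W) + 1)/3 = (-6 + W)/3 = -2 + W/3)
T(X(-4)) + O(56) = (-2 + (-3/(-4))/3) + (⅓ - ⅙*56) = (-2 + (-3*(-¼))/3) + (⅓ - 28/3) = (-2 + (⅓)*(¾)) - 9 = (-2 + ¼) - 9 = -7/4 - 9 = -43/4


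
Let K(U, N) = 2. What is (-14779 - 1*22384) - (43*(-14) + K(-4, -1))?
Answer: -36563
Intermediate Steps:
(-14779 - 1*22384) - (43*(-14) + K(-4, -1)) = (-14779 - 1*22384) - (43*(-14) + 2) = (-14779 - 22384) - (-602 + 2) = -37163 - 1*(-600) = -37163 + 600 = -36563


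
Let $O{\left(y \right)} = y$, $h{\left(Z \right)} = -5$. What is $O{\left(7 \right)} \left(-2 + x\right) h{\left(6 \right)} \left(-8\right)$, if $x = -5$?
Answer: $-1960$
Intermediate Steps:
$O{\left(7 \right)} \left(-2 + x\right) h{\left(6 \right)} \left(-8\right) = 7 \left(-2 - 5\right) \left(-5\right) \left(-8\right) = 7 \left(\left(-7\right) \left(-5\right)\right) \left(-8\right) = 7 \cdot 35 \left(-8\right) = 245 \left(-8\right) = -1960$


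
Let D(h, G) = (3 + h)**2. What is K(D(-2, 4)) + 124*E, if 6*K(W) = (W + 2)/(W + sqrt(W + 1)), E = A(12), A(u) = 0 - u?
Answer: -2977/2 + sqrt(2)/2 ≈ -1487.8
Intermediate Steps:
A(u) = -u
E = -12 (E = -1*12 = -12)
K(W) = (2 + W)/(6*(W + sqrt(1 + W))) (K(W) = ((W + 2)/(W + sqrt(W + 1)))/6 = ((2 + W)/(W + sqrt(1 + W)))/6 = (2 + W)/(6*(W + sqrt(1 + W))))
K(D(-2, 4)) + 124*E = (2 + (3 - 2)**2)/(6*((3 - 2)**2 + sqrt(1 + (3 - 2)**2))) + 124*(-12) = (2 + 1**2)/(6*(1**2 + sqrt(1 + 1**2))) - 1488 = (2 + 1)/(6*(1 + sqrt(1 + 1))) - 1488 = (1/6)*3/(1 + sqrt(2)) - 1488 = 1/(2*(1 + sqrt(2))) - 1488 = -1488 + 1/(2*(1 + sqrt(2)))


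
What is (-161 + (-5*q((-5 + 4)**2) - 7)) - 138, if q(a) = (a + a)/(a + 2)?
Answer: -928/3 ≈ -309.33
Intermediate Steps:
q(a) = 2*a/(2 + a) (q(a) = (2*a)/(2 + a) = 2*a/(2 + a))
(-161 + (-5*q((-5 + 4)**2) - 7)) - 138 = (-161 + (-10*(-5 + 4)**2/(2 + (-5 + 4)**2) - 7)) - 138 = (-161 + (-10*(-1)**2/(2 + (-1)**2) - 7)) - 138 = (-161 + (-10/(2 + 1) - 7)) - 138 = (-161 + (-10/3 - 7)) - 138 = (-161 - 31/3) - 138 = -514/3 - 138 = -928/3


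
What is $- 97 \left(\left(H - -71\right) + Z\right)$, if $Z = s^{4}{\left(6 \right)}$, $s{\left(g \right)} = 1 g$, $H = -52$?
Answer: $-127555$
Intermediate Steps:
$s{\left(g \right)} = g$
$Z = 1296$ ($Z = 6^{4} = 1296$)
$- 97 \left(\left(H - -71\right) + Z\right) = - 97 \left(\left(-52 - -71\right) + 1296\right) = - 97 \left(\left(-52 + 71\right) + 1296\right) = - 97 \left(19 + 1296\right) = \left(-97\right) 1315 = -127555$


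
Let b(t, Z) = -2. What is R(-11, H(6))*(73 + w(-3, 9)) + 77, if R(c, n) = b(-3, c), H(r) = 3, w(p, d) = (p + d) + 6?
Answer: -93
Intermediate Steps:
w(p, d) = 6 + d + p (w(p, d) = (d + p) + 6 = 6 + d + p)
R(c, n) = -2
R(-11, H(6))*(73 + w(-3, 9)) + 77 = -2*(73 + (6 + 9 - 3)) + 77 = -2*(73 + 12) + 77 = -2*85 + 77 = -170 + 77 = -93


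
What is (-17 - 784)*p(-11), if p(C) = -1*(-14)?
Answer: -11214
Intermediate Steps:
p(C) = 14
(-17 - 784)*p(-11) = (-17 - 784)*14 = -801*14 = -11214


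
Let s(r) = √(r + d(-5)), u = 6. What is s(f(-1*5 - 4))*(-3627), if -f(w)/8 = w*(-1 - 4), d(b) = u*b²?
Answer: -3627*I*√210 ≈ -52560.0*I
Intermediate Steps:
d(b) = 6*b²
f(w) = 40*w (f(w) = -8*w*(-1 - 4) = -8*w*(-5) = -(-40)*w = 40*w)
s(r) = √(150 + r) (s(r) = √(r + 6*(-5)²) = √(r + 6*25) = √(r + 150) = √(150 + r))
s(f(-1*5 - 4))*(-3627) = √(150 + 40*(-1*5 - 4))*(-3627) = √(150 + 40*(-5 - 4))*(-3627) = √(150 + 40*(-9))*(-3627) = √(150 - 360)*(-3627) = √(-210)*(-3627) = (I*√210)*(-3627) = -3627*I*√210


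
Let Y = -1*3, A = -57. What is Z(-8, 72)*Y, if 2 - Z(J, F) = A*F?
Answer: -12318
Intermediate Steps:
Z(J, F) = 2 + 57*F (Z(J, F) = 2 - (-57)*F = 2 + 57*F)
Y = -3
Z(-8, 72)*Y = (2 + 57*72)*(-3) = (2 + 4104)*(-3) = 4106*(-3) = -12318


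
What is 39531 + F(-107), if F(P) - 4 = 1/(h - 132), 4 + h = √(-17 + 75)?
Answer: 364473097/9219 - √58/18438 ≈ 39535.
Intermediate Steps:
h = -4 + √58 (h = -4 + √(-17 + 75) = -4 + √58 ≈ 3.6158)
F(P) = 4 + 1/(-136 + √58) (F(P) = 4 + 1/((-4 + √58) - 132) = 4 + 1/(-136 + √58))
39531 + F(-107) = 39531 + (36808/9219 - √58/18438) = 364473097/9219 - √58/18438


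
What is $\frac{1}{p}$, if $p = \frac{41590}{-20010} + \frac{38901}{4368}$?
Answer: $\frac{2913456}{19891463} \approx 0.14647$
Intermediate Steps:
$p = \frac{19891463}{2913456}$ ($p = 41590 \left(- \frac{1}{20010}\right) + 38901 \cdot \frac{1}{4368} = - \frac{4159}{2001} + \frac{12967}{1456} = \frac{19891463}{2913456} \approx 6.8274$)
$\frac{1}{p} = \frac{1}{\frac{19891463}{2913456}} = \frac{2913456}{19891463}$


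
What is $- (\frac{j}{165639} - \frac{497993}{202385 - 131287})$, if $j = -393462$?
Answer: $\frac{36820474601}{3925533874} \approx 9.3797$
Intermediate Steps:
$- (\frac{j}{165639} - \frac{497993}{202385 - 131287}) = - (- \frac{393462}{165639} - \frac{497993}{202385 - 131287}) = - (\left(-393462\right) \frac{1}{165639} - \frac{497993}{202385 - 131287}) = - (- \frac{131154}{55213} - \frac{497993}{71098}) = \left(-1\right) \left(- \frac{36820474601}{3925533874}\right) = \frac{36820474601}{3925533874}$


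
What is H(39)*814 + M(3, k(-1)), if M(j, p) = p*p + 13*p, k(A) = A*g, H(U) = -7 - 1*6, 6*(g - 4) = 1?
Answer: -382277/36 ≈ -10619.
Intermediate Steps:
g = 25/6 (g = 4 + (⅙)*1 = 4 + ⅙ = 25/6 ≈ 4.1667)
H(U) = -13 (H(U) = -7 - 6 = -13)
k(A) = 25*A/6 (k(A) = A*(25/6) = 25*A/6)
M(j, p) = p² + 13*p
H(39)*814 + M(3, k(-1)) = -13*814 + ((25/6)*(-1))*(13 + (25/6)*(-1)) = -10582 - 25*(13 - 25/6)/6 = -10582 - 25/6*53/6 = -10582 - 1325/36 = -382277/36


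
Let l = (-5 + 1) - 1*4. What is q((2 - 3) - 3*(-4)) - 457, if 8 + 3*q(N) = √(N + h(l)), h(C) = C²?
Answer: -1379/3 + 5*√3/3 ≈ -456.78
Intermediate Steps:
l = -8 (l = -4 - 4 = -8)
q(N) = -8/3 + √(64 + N)/3 (q(N) = -8/3 + √(N + (-8)²)/3 = -8/3 + √(N + 64)/3 = -8/3 + √(64 + N)/3)
q((2 - 3) - 3*(-4)) - 457 = (-8/3 + √(64 + ((2 - 3) - 3*(-4)))/3) - 457 = (-8/3 + √(64 + (-1 + 12))/3) - 457 = (-8/3 + √(64 + 11)/3) - 457 = (-8/3 + √75/3) - 457 = (-8/3 + (5*√3)/3) - 457 = (-8/3 + 5*√3/3) - 457 = -1379/3 + 5*√3/3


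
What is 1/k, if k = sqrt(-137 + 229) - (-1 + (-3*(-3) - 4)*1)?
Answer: 1/19 + sqrt(23)/38 ≈ 0.17884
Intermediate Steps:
k = -4 + 2*sqrt(23) (k = sqrt(92) - (-1 + (9 - 4)*1) = 2*sqrt(23) - (-1 + 5*1) = 2*sqrt(23) - (-1 + 5) = 2*sqrt(23) - 1*4 = 2*sqrt(23) - 4 = -4 + 2*sqrt(23) ≈ 5.5917)
1/k = 1/(-4 + 2*sqrt(23))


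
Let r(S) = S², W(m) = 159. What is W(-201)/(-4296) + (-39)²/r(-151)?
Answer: 969619/32651032 ≈ 0.029696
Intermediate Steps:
W(-201)/(-4296) + (-39)²/r(-151) = 159/(-4296) + (-39)²/((-151)²) = 159*(-1/4296) + 1521/22801 = -53/1432 + 1521*(1/22801) = -53/1432 + 1521/22801 = 969619/32651032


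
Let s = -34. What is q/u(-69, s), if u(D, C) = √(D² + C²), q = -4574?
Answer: -4574*√5917/5917 ≈ -59.463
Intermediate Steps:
u(D, C) = √(C² + D²)
q/u(-69, s) = -4574/√((-34)² + (-69)²) = -4574/√(1156 + 4761) = -4574*√5917/5917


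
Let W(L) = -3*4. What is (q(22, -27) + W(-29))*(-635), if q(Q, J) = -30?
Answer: 26670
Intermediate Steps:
W(L) = -12
(q(22, -27) + W(-29))*(-635) = (-30 - 12)*(-635) = -42*(-635) = 26670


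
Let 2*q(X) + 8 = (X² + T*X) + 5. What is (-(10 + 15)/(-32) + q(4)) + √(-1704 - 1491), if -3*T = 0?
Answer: 233/32 + 3*I*√355 ≈ 7.2813 + 56.524*I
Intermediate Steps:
T = 0 (T = -⅓*0 = 0)
q(X) = -3/2 + X²/2 (q(X) = -4 + ((X² + 0*X) + 5)/2 = -4 + ((X² + 0) + 5)/2 = -4 + (X² + 5)/2 = -4 + (5 + X²)/2 = -4 + (5/2 + X²/2) = -3/2 + X²/2)
(-(10 + 15)/(-32) + q(4)) + √(-1704 - 1491) = (-(10 + 15)/(-32) + (-3/2 + (½)*4²)) + √(-1704 - 1491) = (-25*(-1)/32 + (-3/2 + (½)*16)) + √(-3195) = (-1*(-25/32) + (-3/2 + 8)) + 3*I*√355 = (25/32 + 13/2) + 3*I*√355 = 233/32 + 3*I*√355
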